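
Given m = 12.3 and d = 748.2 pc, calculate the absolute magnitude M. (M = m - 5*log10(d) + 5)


M = m - 5*log10(d) + 5 = 12.3 - 5*log10(748.2) + 5 = 2.9299

2.9299


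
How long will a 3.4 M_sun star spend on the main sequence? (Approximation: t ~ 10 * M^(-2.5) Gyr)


t = 10 * M^(-2.5) = 10 * 3.4^(-2.5) = 0.4691

0.4691 Gyr


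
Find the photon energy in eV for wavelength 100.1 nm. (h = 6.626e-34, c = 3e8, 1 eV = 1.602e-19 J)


E = hc/lambda = 6.626e-34 * 3e8 / 1.001e-07 = 1.986e-18 J = 12.3958 eV

12.3958 eV


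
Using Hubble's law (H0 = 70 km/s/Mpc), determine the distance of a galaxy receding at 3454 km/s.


d = v / H0 = 3454 / 70 = 49.3429

49.3429 Mpc


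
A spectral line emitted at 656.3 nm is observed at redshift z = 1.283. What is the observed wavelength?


lam_obs = lam_emit * (1 + z) = 656.3 * (1 + 1.283) = 1498.3329

1498.3329 nm


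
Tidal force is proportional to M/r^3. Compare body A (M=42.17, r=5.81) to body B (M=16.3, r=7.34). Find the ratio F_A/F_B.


Ratio = (M1/r1^3) / (M2/r2^3) = (42.17/5.81^3) / (16.3/7.34^3) = 5.2165

5.2165


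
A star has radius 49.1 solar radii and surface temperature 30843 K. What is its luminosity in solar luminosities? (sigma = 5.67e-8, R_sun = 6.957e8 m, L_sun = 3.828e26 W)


R = 49.1 * 6.957e8 m = 3.415887e+10 m. L = 4*pi*R^2*sigma*T^4 = 4*pi*(3.415887e+10)^2 * 5.67e-8 * 30843^4 = 7.523611634e+32 W. L/L_sun = 7.523611634e+32 / 3.828e26 = 1.965e+06

1.965e+06 L_sun


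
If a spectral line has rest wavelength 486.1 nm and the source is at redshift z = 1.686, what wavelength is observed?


lam_obs = lam_emit * (1 + z) = 486.1 * (1 + 1.686) = 1305.6646

1305.6646 nm


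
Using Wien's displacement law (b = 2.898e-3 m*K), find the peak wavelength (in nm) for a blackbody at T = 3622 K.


lam_max = b / T = 2.898e-3 / 3622 = 8.001e-07 m = 800.1104 nm

800.1104 nm


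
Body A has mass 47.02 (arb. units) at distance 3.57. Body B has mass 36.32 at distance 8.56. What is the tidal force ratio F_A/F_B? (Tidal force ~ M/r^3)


Ratio = (M1/r1^3) / (M2/r2^3) = (47.02/3.57^3) / (36.32/8.56^3) = 17.8465

17.8465


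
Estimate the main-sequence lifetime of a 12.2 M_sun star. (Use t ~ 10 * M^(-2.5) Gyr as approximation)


t = 10 * M^(-2.5) = 10 * 12.2^(-2.5) = 0.0192

0.0192 Gyr


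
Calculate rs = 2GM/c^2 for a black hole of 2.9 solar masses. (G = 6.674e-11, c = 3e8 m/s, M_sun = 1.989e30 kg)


M = 2.9 * 1.989e30 kg = 5.7681e+30 kg. rs = 2GM/c^2 = 2 * 6.674e-11 * 5.7681e+30 / (3e8)^2 = 8554.7332

8554.7332 m


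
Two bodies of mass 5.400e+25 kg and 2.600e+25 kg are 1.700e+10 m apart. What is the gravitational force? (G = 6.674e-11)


F = G*m1*m2/r^2 = 6.674e-11 * 5.400e+25 * 2.600e+25 / (1.700e+10)^2 = 6.674e-11 * 1.404e+51 / 2.890e+20 = 3.242e+20

3.242e+20 N


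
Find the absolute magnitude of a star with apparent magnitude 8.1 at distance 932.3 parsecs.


M = m - 5*log10(d) + 5 = 8.1 - 5*log10(932.3) + 5 = -1.7478

-1.7478


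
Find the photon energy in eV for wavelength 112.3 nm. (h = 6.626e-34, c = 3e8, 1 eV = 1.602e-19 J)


E = hc/lambda = 6.626e-34 * 3e8 / 1.123e-07 = 1.770e-18 J = 11.0492 eV

11.0492 eV


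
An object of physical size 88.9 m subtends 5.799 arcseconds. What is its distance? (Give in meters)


D = size / theta_rad, theta_rad = 5.799 * pi/(180*3600) = 2.811e-05, D = 3.162e+06

3.162e+06 m


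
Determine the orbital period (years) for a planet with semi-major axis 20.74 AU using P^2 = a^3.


P = a^(3/2) = 20.74^1.5 = 94.4524

94.4524 years


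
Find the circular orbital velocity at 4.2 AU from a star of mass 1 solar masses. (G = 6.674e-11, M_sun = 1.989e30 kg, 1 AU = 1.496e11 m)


v = sqrt(GM/r) = sqrt(6.674e-11 * 1.989e+30 / 6.283e+11) = 14535.1678

14535.1678 m/s


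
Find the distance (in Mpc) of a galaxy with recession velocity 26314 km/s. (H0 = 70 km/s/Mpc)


d = v / H0 = 26314 / 70 = 375.9143

375.9143 Mpc


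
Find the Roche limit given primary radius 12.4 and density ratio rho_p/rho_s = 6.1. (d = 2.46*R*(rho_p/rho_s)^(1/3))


d_Roche = 2.46 * 12.4 * 6.1^(1/3) = 55.7357

55.7357


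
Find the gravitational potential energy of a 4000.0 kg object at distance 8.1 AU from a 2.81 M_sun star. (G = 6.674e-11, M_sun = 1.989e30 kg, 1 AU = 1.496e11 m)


M = 2.81 * 1.989e30 kg = 5.58909e+30 kg; r = 8.1 AU * 1.496e11 m/AU = 1.21176e+12 m. U = -GM*m/r = -(6.674e-11 * 5.58909e+30 * 4000.0) / 1.21176e+12 = -1.231e+12

-1.231e+12 J


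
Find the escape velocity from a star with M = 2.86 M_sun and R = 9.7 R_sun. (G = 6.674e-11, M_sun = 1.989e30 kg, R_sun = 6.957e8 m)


M = 2.86 * 1.989e30 kg = 5.68854e+30 kg; R = 9.7 * 6.957e8 m = 6.74829e+09 m. v_esc = sqrt(2GM/R) = sqrt(2 * 6.674e-11 * 5.68854e+30 / 6.74829e+09) = 335437.5198

335437.5198 m/s


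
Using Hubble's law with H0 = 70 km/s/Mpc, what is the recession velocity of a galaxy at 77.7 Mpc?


v = H0 * d = 70 * 77.7 = 5439.0

5439.0 km/s


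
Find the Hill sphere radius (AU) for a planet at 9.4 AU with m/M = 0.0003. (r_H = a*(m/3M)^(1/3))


r_H = a * (m/3M)^(1/3) = 9.4 * (0.0003/3)^(1/3) = 0.4363

0.4363 AU


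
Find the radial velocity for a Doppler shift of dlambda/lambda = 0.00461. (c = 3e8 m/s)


v = (dlambda/lambda) * c = 0.00461 * 3e8 = 1.383e+06

1.383e+06 m/s


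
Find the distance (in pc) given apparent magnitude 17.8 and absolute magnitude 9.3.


d = 10^((m - M + 5)/5) = 10^((17.8 - 9.3 + 5)/5) = 501.1872

501.1872 pc


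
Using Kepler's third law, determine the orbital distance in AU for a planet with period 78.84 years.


a = P^(2/3) = 78.84^(2/3) = 18.3864

18.3864 AU


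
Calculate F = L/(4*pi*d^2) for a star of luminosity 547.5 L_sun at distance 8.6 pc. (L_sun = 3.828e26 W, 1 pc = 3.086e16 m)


F = L / (4*pi*d^2) = 2.096e+29 / (4*pi*(2.654e+17)^2) = 2.368e-07

2.368e-07 W/m^2


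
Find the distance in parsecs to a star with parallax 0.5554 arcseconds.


d = 1/p = 1/0.5554 = 1.8005

1.8005 pc


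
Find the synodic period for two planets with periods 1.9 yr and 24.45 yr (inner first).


1/P_syn = |1/P1 - 1/P2| = |1/1.9 - 1/24.45| => P_syn = 2.0601

2.0601 years


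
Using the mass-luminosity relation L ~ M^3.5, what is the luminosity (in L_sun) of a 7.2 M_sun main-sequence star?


L/L_sun = (M/M_sun)^3.5 = 7.2^3.5 = 1001.5295

1001.5295 L_sun


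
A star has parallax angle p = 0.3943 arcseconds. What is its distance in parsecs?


d = 1/p = 1/0.3943 = 2.5361

2.5361 pc


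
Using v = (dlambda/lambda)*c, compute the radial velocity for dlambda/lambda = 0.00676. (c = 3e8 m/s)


v = (dlambda/lambda) * c = 0.00676 * 3e8 = 2.028e+06

2.028e+06 m/s


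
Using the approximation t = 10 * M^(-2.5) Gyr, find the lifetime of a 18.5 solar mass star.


t = 10 * M^(-2.5) = 10 * 18.5^(-2.5) = 0.0068

0.0068 Gyr


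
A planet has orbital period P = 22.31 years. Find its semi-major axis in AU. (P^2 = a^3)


a = P^(2/3) = 22.31^(2/3) = 7.925

7.925 AU


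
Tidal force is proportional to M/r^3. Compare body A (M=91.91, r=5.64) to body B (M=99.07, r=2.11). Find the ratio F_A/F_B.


Ratio = (M1/r1^3) / (M2/r2^3) = (91.91/5.64^3) / (99.07/2.11^3) = 0.0486

0.0486


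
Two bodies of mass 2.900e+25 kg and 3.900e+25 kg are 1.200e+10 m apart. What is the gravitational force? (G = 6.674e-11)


F = G*m1*m2/r^2 = 6.674e-11 * 2.900e+25 * 3.900e+25 / (1.200e+10)^2 = 6.674e-11 * 1.131e+51 / 1.440e+20 = 5.242e+20

5.242e+20 N


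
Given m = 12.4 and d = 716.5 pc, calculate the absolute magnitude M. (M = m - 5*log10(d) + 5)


M = m - 5*log10(d) + 5 = 12.4 - 5*log10(716.5) + 5 = 3.1239

3.1239


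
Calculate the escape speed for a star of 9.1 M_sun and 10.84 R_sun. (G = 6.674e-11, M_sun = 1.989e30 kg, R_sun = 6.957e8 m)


M = 9.1 * 1.989e30 kg = 1.80999e+31 kg; R = 10.84 * 6.957e8 m = 7.541388e+09 m. v_esc = sqrt(2GM/R) = sqrt(2 * 6.674e-11 * 1.80999e+31 / 7.541388e+09) = 566005.36

566005.36 m/s


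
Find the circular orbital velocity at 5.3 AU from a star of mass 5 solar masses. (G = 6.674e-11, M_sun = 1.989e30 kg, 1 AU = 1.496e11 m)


v = sqrt(GM/r) = sqrt(6.674e-11 * 9.945e+30 / 7.929e+11) = 28932.8865

28932.8865 m/s


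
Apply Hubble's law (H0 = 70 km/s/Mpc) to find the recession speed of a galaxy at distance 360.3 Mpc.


v = H0 * d = 70 * 360.3 = 25221.0

25221.0 km/s


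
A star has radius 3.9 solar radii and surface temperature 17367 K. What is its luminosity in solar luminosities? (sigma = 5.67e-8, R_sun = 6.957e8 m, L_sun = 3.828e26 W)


R = 3.9 * 6.957e8 m = 2.71323e+09 m. L = 4*pi*R^2*sigma*T^4 = 4*pi*(2.71323e+09)^2 * 5.67e-8 * 17367^4 = 4.771614623e+29 W. L/L_sun = 4.771614623e+29 / 3.828e26 = 1246.5033

1246.5033 L_sun


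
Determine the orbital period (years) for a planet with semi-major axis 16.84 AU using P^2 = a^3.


P = a^(3/2) = 16.84^1.5 = 69.1056

69.1056 years


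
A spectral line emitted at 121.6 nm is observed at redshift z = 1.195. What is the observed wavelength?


lam_obs = lam_emit * (1 + z) = 121.6 * (1 + 1.195) = 266.912

266.912 nm


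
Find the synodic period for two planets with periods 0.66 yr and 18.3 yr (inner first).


1/P_syn = |1/P1 - 1/P2| = |1/0.66 - 1/18.3| => P_syn = 0.6847

0.6847 years


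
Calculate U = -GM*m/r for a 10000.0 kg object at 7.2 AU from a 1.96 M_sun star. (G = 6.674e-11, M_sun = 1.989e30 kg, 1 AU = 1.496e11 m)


M = 1.96 * 1.989e30 kg = 3.89844e+30 kg; r = 7.2 AU * 1.496e11 m/AU = 1.07712e+12 m. U = -GM*m/r = -(6.674e-11 * 3.89844e+30 * 10000.0) / 1.07712e+12 = -2.416e+12

-2.416e+12 J


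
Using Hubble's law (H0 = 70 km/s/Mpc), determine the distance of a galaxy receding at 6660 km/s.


d = v / H0 = 6660 / 70 = 95.1429

95.1429 Mpc


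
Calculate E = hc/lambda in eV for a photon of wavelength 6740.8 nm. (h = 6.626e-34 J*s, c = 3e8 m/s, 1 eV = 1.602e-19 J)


E = hc/lambda = 6.626e-34 * 3e8 / 6.741e-06 = 2.949e-20 J = 0.1841 eV

0.1841 eV


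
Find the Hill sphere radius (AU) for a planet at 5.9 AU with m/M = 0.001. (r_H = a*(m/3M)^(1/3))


r_H = a * (m/3M)^(1/3) = 5.9 * (0.001/3)^(1/3) = 0.4091

0.4091 AU


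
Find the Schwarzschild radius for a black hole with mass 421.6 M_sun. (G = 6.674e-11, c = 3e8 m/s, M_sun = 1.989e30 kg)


M = 421.6 * 1.989e30 kg = 8.385624e+32 kg. rs = 2GM/c^2 = 2 * 6.674e-11 * 8.385624e+32 / (3e8)^2 = 1.244e+06

1.244e+06 m


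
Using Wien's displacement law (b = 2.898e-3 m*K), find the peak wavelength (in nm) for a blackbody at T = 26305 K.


lam_max = b / T = 2.898e-3 / 26305 = 1.102e-07 m = 110.1692 nm

110.1692 nm


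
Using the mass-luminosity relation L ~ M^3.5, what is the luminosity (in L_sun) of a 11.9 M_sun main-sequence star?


L/L_sun = (M/M_sun)^3.5 = 11.9^3.5 = 5813.188

5813.188 L_sun


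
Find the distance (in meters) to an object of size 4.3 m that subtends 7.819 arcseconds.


D = size / theta_rad, theta_rad = 7.819 * pi/(180*3600) = 3.791e-05, D = 113433.7725

113433.7725 m


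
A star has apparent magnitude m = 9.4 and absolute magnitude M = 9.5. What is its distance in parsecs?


d = 10^((m - M + 5)/5) = 10^((9.4 - 9.5 + 5)/5) = 9.5499

9.5499 pc


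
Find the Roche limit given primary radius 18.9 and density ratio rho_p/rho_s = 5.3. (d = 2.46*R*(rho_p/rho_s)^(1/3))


d_Roche = 2.46 * 18.9 * 5.3^(1/3) = 81.0629

81.0629


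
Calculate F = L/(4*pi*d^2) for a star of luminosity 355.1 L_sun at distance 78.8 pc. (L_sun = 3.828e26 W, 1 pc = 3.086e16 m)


F = L / (4*pi*d^2) = 1.359e+29 / (4*pi*(2.432e+18)^2) = 1.829e-09

1.829e-09 W/m^2


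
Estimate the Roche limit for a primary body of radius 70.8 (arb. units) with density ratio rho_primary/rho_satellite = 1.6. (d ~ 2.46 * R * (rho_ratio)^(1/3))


d_Roche = 2.46 * 70.8 * 1.6^(1/3) = 203.7081

203.7081


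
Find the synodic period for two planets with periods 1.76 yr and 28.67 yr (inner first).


1/P_syn = |1/P1 - 1/P2| = |1/1.76 - 1/28.67| => P_syn = 1.8751

1.8751 years


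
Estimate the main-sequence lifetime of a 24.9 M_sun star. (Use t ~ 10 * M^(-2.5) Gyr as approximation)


t = 10 * M^(-2.5) = 10 * 24.9^(-2.5) = 0.0032

0.0032 Gyr


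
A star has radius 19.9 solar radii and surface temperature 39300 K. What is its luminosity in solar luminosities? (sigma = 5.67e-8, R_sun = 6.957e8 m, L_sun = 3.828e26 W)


R = 19.9 * 6.957e8 m = 1.384443e+10 m. L = 4*pi*R^2*sigma*T^4 = 4*pi*(1.384443e+10)^2 * 5.67e-8 * 39300^4 = 3.257716473e+32 W. L/L_sun = 3.257716473e+32 / 3.828e26 = 851023.1121

851023.1121 L_sun


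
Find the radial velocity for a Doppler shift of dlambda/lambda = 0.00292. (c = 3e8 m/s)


v = (dlambda/lambda) * c = 0.00292 * 3e8 = 876000.0

876000.0 m/s


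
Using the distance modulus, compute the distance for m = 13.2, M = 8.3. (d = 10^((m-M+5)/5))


d = 10^((m - M + 5)/5) = 10^((13.2 - 8.3 + 5)/5) = 95.4993

95.4993 pc


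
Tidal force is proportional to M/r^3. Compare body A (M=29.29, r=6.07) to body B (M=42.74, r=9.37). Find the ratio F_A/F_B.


Ratio = (M1/r1^3) / (M2/r2^3) = (29.29/6.07^3) / (42.74/9.37^3) = 2.5208

2.5208


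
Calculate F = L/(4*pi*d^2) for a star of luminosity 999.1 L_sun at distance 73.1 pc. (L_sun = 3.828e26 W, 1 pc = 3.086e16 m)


F = L / (4*pi*d^2) = 3.825e+29 / (4*pi*(2.256e+18)^2) = 5.981e-09

5.981e-09 W/m^2


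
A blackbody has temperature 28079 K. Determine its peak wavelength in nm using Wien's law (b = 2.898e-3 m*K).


lam_max = b / T = 2.898e-3 / 28079 = 1.032e-07 m = 103.2088 nm

103.2088 nm


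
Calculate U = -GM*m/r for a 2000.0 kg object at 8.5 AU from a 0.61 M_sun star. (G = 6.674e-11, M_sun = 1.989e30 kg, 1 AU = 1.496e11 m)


M = 0.61 * 1.989e30 kg = 1.21329e+30 kg; r = 8.5 AU * 1.496e11 m/AU = 1.2716e+12 m. U = -GM*m/r = -(6.674e-11 * 1.21329e+30 * 2000.0) / 1.2716e+12 = -1.274e+11

-1.274e+11 J


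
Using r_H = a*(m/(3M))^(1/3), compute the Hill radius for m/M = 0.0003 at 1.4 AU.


r_H = a * (m/3M)^(1/3) = 1.4 * (0.0003/3)^(1/3) = 0.065

0.065 AU


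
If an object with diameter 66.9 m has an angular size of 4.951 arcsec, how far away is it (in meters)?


D = size / theta_rad, theta_rad = 4.951 * pi/(180*3600) = 2.400e-05, D = 2.787e+06

2.787e+06 m


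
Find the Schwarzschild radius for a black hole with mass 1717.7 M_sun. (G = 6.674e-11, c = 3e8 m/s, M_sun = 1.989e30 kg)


M = 1717.7 * 1.989e30 kg = 3.4165053e+33 kg. rs = 2GM/c^2 = 2 * 6.674e-11 * 3.4165053e+33 / (3e8)^2 = 5.067e+06

5.067e+06 m


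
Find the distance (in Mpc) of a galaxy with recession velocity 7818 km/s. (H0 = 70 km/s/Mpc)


d = v / H0 = 7818 / 70 = 111.6857

111.6857 Mpc


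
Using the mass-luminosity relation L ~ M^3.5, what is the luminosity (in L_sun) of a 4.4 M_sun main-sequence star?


L/L_sun = (M/M_sun)^3.5 = 4.4^3.5 = 178.6835

178.6835 L_sun


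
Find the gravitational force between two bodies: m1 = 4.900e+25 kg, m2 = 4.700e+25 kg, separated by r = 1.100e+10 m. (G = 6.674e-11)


F = G*m1*m2/r^2 = 6.674e-11 * 4.900e+25 * 4.700e+25 / (1.100e+10)^2 = 6.674e-11 * 2.303e+51 / 1.210e+20 = 1.270e+21

1.270e+21 N


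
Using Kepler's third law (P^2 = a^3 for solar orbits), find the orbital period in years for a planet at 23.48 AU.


P = a^(3/2) = 23.48^1.5 = 113.7751

113.7751 years


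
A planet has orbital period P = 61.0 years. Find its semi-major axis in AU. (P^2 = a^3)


a = P^(2/3) = 61.0^(2/3) = 15.496

15.496 AU


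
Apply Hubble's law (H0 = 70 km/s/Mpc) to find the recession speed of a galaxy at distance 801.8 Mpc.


v = H0 * d = 70 * 801.8 = 56126.0

56126.0 km/s


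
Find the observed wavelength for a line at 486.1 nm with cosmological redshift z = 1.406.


lam_obs = lam_emit * (1 + z) = 486.1 * (1 + 1.406) = 1169.5566

1169.5566 nm


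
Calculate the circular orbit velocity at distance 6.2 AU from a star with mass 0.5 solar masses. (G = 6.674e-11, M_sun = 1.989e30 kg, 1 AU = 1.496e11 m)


v = sqrt(GM/r) = sqrt(6.674e-11 * 9.945e+29 / 9.275e+11) = 8459.2888

8459.2888 m/s


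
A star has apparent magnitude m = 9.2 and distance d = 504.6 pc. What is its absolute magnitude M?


M = m - 5*log10(d) + 5 = 9.2 - 5*log10(504.6) + 5 = 0.6853

0.6853


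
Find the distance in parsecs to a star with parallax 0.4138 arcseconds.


d = 1/p = 1/0.4138 = 2.4166

2.4166 pc


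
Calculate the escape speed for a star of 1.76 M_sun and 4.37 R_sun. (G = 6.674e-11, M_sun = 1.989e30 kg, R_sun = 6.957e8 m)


M = 1.76 * 1.989e30 kg = 3.50064e+30 kg; R = 4.37 * 6.957e8 m = 3.040209e+09 m. v_esc = sqrt(2GM/R) = sqrt(2 * 6.674e-11 * 3.50064e+30 / 3.040209e+09) = 392039.7506

392039.7506 m/s


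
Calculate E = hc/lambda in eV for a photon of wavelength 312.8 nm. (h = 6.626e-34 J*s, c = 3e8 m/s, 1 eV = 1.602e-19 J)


E = hc/lambda = 6.626e-34 * 3e8 / 3.128e-07 = 6.355e-19 J = 3.9668 eV

3.9668 eV


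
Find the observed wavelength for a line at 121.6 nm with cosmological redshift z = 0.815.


lam_obs = lam_emit * (1 + z) = 121.6 * (1 + 0.815) = 220.704

220.704 nm


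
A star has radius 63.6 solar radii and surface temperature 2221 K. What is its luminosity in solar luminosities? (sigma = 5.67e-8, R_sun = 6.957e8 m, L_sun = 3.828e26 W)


R = 63.6 * 6.957e8 m = 4.424652e+10 m. L = 4*pi*R^2*sigma*T^4 = 4*pi*(4.424652e+10)^2 * 5.67e-8 * 2221^4 = 3.394262258e+28 W. L/L_sun = 3.394262258e+28 / 3.828e26 = 88.6693

88.6693 L_sun


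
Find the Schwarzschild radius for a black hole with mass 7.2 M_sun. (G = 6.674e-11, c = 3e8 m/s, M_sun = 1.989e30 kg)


M = 7.2 * 1.989e30 kg = 1.43208e+31 kg. rs = 2GM/c^2 = 2 * 6.674e-11 * 1.43208e+31 / (3e8)^2 = 21239.3376

21239.3376 m


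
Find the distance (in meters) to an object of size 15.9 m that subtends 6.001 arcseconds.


D = size / theta_rad, theta_rad = 6.001 * pi/(180*3600) = 2.909e-05, D = 546510.6514

546510.6514 m


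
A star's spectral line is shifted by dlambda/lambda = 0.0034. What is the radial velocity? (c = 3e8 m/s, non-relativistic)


v = (dlambda/lambda) * c = 0.0034 * 3e8 = 1.020e+06

1.020e+06 m/s


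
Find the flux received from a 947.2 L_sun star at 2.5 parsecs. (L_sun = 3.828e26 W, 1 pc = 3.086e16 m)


F = L / (4*pi*d^2) = 3.626e+29 / (4*pi*(7.715e+16)^2) = 4.848e-06

4.848e-06 W/m^2


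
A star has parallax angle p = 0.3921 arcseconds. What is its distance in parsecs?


d = 1/p = 1/0.3921 = 2.5504

2.5504 pc


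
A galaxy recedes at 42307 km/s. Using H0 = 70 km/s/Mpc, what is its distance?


d = v / H0 = 42307 / 70 = 604.3857

604.3857 Mpc


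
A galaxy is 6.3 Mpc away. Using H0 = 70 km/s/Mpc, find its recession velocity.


v = H0 * d = 70 * 6.3 = 441.0

441.0 km/s


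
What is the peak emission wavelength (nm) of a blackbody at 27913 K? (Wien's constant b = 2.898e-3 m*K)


lam_max = b / T = 2.898e-3 / 27913 = 1.038e-07 m = 103.8226 nm

103.8226 nm


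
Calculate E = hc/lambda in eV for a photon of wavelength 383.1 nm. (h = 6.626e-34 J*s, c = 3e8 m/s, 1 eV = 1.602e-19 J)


E = hc/lambda = 6.626e-34 * 3e8 / 3.831e-07 = 5.189e-19 J = 3.2389 eV

3.2389 eV


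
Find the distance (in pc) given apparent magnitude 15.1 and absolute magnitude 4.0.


d = 10^((m - M + 5)/5) = 10^((15.1 - 4.0 + 5)/5) = 1659.5869

1659.5869 pc


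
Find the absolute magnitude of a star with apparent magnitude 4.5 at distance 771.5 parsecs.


M = m - 5*log10(d) + 5 = 4.5 - 5*log10(771.5) + 5 = -4.9367

-4.9367


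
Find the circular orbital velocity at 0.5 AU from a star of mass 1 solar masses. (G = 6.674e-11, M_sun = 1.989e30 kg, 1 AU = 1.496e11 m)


v = sqrt(GM/r) = sqrt(6.674e-11 * 1.989e+30 / 7.480e+10) = 42126.9186

42126.9186 m/s


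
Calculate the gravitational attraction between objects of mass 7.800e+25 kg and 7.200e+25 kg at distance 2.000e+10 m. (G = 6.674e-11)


F = G*m1*m2/r^2 = 6.674e-11 * 7.800e+25 * 7.200e+25 / (2.000e+10)^2 = 6.674e-11 * 5.616e+51 / 4.000e+20 = 9.370e+20

9.370e+20 N


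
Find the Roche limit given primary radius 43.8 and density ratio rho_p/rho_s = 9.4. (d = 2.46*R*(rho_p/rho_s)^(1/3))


d_Roche = 2.46 * 43.8 * 9.4^(1/3) = 227.3972

227.3972


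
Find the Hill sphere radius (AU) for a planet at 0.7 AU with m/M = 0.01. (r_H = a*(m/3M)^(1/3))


r_H = a * (m/3M)^(1/3) = 0.7 * (0.01/3)^(1/3) = 0.1046

0.1046 AU


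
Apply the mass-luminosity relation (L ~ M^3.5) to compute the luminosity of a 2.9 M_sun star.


L/L_sun = (M/M_sun)^3.5 = 2.9^3.5 = 41.533

41.533 L_sun


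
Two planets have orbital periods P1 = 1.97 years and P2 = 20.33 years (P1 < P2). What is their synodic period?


1/P_syn = |1/P1 - 1/P2| = |1/1.97 - 1/20.33| => P_syn = 2.1814

2.1814 years


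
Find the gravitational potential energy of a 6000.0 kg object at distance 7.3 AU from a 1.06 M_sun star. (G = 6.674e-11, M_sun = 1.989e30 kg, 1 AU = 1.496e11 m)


M = 1.06 * 1.989e30 kg = 2.10834e+30 kg; r = 7.3 AU * 1.496e11 m/AU = 1.09208e+12 m. U = -GM*m/r = -(6.674e-11 * 2.10834e+30 * 6000.0) / 1.09208e+12 = -7.731e+11

-7.731e+11 J


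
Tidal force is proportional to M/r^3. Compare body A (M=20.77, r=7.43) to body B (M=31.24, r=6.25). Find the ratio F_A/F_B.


Ratio = (M1/r1^3) / (M2/r2^3) = (20.77/7.43^3) / (31.24/6.25^3) = 0.3957

0.3957


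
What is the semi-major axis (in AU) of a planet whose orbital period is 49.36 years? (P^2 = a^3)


a = P^(2/3) = 49.36^(2/3) = 13.456

13.456 AU


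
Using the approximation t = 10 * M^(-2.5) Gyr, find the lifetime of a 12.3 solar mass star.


t = 10 * M^(-2.5) = 10 * 12.3^(-2.5) = 0.0188

0.0188 Gyr


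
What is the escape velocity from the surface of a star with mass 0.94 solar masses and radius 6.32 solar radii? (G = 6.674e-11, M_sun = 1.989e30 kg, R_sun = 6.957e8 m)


M = 0.94 * 1.989e30 kg = 1.86966e+30 kg; R = 6.32 * 6.957e8 m = 4.396824e+09 m. v_esc = sqrt(2GM/R) = sqrt(2 * 6.674e-11 * 1.86966e+30 / 4.396824e+09) = 238242.8504

238242.8504 m/s


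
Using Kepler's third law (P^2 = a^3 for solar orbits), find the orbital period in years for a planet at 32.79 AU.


P = a^(3/2) = 32.79^1.5 = 187.7639

187.7639 years


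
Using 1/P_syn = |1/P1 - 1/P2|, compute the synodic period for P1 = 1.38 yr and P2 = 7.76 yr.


1/P_syn = |1/P1 - 1/P2| = |1/1.38 - 1/7.76| => P_syn = 1.6785

1.6785 years


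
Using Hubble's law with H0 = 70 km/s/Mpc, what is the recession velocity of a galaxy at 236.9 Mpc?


v = H0 * d = 70 * 236.9 = 16583.0

16583.0 km/s


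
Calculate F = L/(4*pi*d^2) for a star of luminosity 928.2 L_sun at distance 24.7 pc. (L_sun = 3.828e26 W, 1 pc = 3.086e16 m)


F = L / (4*pi*d^2) = 3.553e+29 / (4*pi*(7.622e+17)^2) = 4.867e-08

4.867e-08 W/m^2


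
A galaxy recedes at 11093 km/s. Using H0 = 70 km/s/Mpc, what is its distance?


d = v / H0 = 11093 / 70 = 158.4714

158.4714 Mpc


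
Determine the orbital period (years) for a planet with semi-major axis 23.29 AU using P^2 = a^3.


P = a^(3/2) = 23.29^1.5 = 112.3969

112.3969 years


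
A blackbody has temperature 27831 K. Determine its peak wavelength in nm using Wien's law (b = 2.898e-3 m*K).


lam_max = b / T = 2.898e-3 / 27831 = 1.041e-07 m = 104.1285 nm

104.1285 nm


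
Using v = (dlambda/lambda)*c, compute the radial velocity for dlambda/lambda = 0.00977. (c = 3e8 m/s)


v = (dlambda/lambda) * c = 0.00977 * 3e8 = 2.931e+06

2.931e+06 m/s


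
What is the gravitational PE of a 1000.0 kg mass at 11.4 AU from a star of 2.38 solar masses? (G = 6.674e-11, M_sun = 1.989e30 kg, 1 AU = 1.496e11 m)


M = 2.38 * 1.989e30 kg = 4.73382e+30 kg; r = 11.4 AU * 1.496e11 m/AU = 1.70544e+12 m. U = -GM*m/r = -(6.674e-11 * 4.73382e+30 * 1000.0) / 1.70544e+12 = -1.853e+11

-1.853e+11 J


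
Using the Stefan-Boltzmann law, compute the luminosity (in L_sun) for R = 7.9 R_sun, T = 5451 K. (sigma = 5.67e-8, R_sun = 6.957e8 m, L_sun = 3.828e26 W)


R = 7.9 * 6.957e8 m = 5.49603e+09 m. L = 4*pi*R^2*sigma*T^4 = 4*pi*(5.49603e+09)^2 * 5.67e-8 * 5451^4 = 1.900184802e+28 W. L/L_sun = 1.900184802e+28 / 3.828e26 = 49.6391

49.6391 L_sun


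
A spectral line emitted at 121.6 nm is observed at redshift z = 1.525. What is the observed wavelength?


lam_obs = lam_emit * (1 + z) = 121.6 * (1 + 1.525) = 307.04

307.04 nm


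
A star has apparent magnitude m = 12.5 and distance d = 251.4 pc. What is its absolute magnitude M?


M = m - 5*log10(d) + 5 = 12.5 - 5*log10(251.4) + 5 = 5.4982

5.4982


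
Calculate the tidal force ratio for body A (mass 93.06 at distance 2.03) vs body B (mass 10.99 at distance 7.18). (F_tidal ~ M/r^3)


Ratio = (M1/r1^3) / (M2/r2^3) = (93.06/2.03^3) / (10.99/7.18^3) = 374.6714

374.6714


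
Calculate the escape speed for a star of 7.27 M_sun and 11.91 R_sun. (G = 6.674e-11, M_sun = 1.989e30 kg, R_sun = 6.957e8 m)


M = 7.27 * 1.989e30 kg = 1.446003e+31 kg; R = 11.91 * 6.957e8 m = 8.285787e+09 m. v_esc = sqrt(2GM/R) = sqrt(2 * 6.674e-11 * 1.446003e+31 / 8.285787e+09) = 482642.7797

482642.7797 m/s


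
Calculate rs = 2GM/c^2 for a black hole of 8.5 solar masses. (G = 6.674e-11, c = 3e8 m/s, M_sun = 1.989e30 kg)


M = 8.5 * 1.989e30 kg = 1.69065e+31 kg. rs = 2GM/c^2 = 2 * 6.674e-11 * 1.69065e+31 / (3e8)^2 = 25074.218

25074.218 m


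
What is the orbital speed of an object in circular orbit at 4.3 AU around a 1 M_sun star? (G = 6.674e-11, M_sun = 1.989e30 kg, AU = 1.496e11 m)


v = sqrt(GM/r) = sqrt(6.674e-11 * 1.989e+30 / 6.433e+11) = 14365.16

14365.16 m/s


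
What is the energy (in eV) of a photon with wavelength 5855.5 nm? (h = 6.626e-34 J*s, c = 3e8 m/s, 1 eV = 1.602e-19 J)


E = hc/lambda = 6.626e-34 * 3e8 / 5.856e-06 = 3.395e-20 J = 0.2119 eV

0.2119 eV


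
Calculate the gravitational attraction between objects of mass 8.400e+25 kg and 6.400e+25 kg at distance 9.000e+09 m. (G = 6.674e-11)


F = G*m1*m2/r^2 = 6.674e-11 * 8.400e+25 * 6.400e+25 / (9.000e+09)^2 = 6.674e-11 * 5.376e+51 / 8.100e+19 = 4.430e+21

4.430e+21 N


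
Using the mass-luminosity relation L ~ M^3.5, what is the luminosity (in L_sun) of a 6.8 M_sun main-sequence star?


L/L_sun = (M/M_sun)^3.5 = 6.8^3.5 = 819.9383

819.9383 L_sun


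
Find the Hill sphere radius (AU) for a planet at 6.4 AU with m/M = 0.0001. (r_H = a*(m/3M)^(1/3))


r_H = a * (m/3M)^(1/3) = 6.4 * (0.0001/3)^(1/3) = 0.206

0.206 AU


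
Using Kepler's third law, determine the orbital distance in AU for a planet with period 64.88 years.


a = P^(2/3) = 64.88^(2/3) = 16.1463

16.1463 AU


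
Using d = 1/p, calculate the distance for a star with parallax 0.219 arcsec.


d = 1/p = 1/0.219 = 4.5662

4.5662 pc


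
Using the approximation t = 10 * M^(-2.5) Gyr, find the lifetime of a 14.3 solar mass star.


t = 10 * M^(-2.5) = 10 * 14.3^(-2.5) = 0.0129

0.0129 Gyr


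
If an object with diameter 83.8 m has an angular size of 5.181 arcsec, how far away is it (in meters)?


D = size / theta_rad, theta_rad = 5.181 * pi/(180*3600) = 2.512e-05, D = 3.336e+06

3.336e+06 m


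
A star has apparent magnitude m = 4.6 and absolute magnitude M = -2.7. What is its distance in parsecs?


d = 10^((m - M + 5)/5) = 10^((4.6 - -2.7 + 5)/5) = 288.4032

288.4032 pc


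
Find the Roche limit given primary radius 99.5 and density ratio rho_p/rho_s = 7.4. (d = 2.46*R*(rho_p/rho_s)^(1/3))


d_Roche = 2.46 * 99.5 * 7.4^(1/3) = 476.9821

476.9821


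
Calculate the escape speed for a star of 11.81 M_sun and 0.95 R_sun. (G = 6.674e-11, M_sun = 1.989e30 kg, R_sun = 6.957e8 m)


M = 11.81 * 1.989e30 kg = 2.349009e+31 kg; R = 0.95 * 6.957e8 m = 6.60915e+08 m. v_esc = sqrt(2GM/R) = sqrt(2 * 6.674e-11 * 2.349009e+31 / 6.60915e+08) = 2.178e+06

2.178e+06 m/s


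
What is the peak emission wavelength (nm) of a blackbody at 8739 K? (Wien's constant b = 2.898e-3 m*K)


lam_max = b / T = 2.898e-3 / 8739 = 3.316e-07 m = 331.6169 nm

331.6169 nm


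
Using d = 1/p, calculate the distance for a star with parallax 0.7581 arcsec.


d = 1/p = 1/0.7581 = 1.3191

1.3191 pc


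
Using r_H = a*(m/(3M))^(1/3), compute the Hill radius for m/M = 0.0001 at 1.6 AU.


r_H = a * (m/3M)^(1/3) = 1.6 * (0.0001/3)^(1/3) = 0.0515

0.0515 AU


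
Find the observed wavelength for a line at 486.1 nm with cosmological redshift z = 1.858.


lam_obs = lam_emit * (1 + z) = 486.1 * (1 + 1.858) = 1389.2738

1389.2738 nm


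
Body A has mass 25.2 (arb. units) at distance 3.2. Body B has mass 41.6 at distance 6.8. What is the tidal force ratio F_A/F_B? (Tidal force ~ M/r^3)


Ratio = (M1/r1^3) / (M2/r2^3) = (25.2/3.2^3) / (41.6/6.8^3) = 5.8128

5.8128


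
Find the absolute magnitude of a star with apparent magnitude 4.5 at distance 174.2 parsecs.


M = m - 5*log10(d) + 5 = 4.5 - 5*log10(174.2) + 5 = -1.7052

-1.7052


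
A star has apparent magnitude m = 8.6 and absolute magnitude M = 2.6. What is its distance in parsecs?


d = 10^((m - M + 5)/5) = 10^((8.6 - 2.6 + 5)/5) = 158.4893

158.4893 pc


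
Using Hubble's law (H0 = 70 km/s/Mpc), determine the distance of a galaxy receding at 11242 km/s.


d = v / H0 = 11242 / 70 = 160.6

160.6 Mpc


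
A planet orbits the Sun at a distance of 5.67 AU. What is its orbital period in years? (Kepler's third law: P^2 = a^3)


P = a^(3/2) = 5.67^1.5 = 13.5013

13.5013 years


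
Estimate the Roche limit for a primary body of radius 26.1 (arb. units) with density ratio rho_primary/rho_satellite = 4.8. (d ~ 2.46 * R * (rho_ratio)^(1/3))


d_Roche = 2.46 * 26.1 * 4.8^(1/3) = 108.3069

108.3069


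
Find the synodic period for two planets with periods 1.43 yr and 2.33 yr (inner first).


1/P_syn = |1/P1 - 1/P2| = |1/1.43 - 1/2.33| => P_syn = 3.7021

3.7021 years


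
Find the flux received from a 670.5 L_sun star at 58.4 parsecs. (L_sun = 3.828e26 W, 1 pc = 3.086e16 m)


F = L / (4*pi*d^2) = 2.567e+29 / (4*pi*(1.802e+18)^2) = 6.288e-09

6.288e-09 W/m^2


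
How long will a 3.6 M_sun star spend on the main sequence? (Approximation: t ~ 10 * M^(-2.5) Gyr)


t = 10 * M^(-2.5) = 10 * 3.6^(-2.5) = 0.4067

0.4067 Gyr


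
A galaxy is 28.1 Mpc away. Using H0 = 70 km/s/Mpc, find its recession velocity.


v = H0 * d = 70 * 28.1 = 1967.0

1967.0 km/s


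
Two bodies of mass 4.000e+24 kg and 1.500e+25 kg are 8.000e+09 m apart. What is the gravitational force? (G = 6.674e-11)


F = G*m1*m2/r^2 = 6.674e-11 * 4.000e+24 * 1.500e+25 / (8.000e+09)^2 = 6.674e-11 * 6.000e+49 / 6.400e+19 = 6.257e+19

6.257e+19 N


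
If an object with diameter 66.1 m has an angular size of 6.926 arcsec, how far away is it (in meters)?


D = size / theta_rad, theta_rad = 6.926 * pi/(180*3600) = 3.358e-05, D = 1.969e+06

1.969e+06 m


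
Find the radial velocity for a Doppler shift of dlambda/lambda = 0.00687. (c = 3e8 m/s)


v = (dlambda/lambda) * c = 0.00687 * 3e8 = 2.061e+06

2.061e+06 m/s


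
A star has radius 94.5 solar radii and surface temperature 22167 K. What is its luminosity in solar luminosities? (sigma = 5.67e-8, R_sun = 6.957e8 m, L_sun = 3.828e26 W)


R = 94.5 * 6.957e8 m = 6.574365e+10 m. L = 4*pi*R^2*sigma*T^4 = 4*pi*(6.574365e+10)^2 * 5.67e-8 * 22167^4 = 7.435809103e+32 W. L/L_sun = 7.435809103e+32 / 3.828e26 = 1.942e+06

1.942e+06 L_sun


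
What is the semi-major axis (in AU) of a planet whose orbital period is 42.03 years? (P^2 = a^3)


a = P^(2/3) = 42.03^(2/3) = 12.0885

12.0885 AU


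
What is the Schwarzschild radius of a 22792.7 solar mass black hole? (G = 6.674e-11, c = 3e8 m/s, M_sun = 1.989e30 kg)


M = 22792.7 * 1.989e30 kg = 4.53346803e+34 kg. rs = 2GM/c^2 = 2 * 6.674e-11 * 4.53346803e+34 / (3e8)^2 = 6.724e+07

6.724e+07 m


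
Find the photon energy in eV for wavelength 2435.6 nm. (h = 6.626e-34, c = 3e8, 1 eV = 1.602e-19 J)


E = hc/lambda = 6.626e-34 * 3e8 / 2.436e-06 = 8.161e-20 J = 0.5095 eV

0.5095 eV


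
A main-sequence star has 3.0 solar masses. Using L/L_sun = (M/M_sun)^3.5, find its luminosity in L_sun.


L/L_sun = (M/M_sun)^3.5 = 3.0^3.5 = 46.7654

46.7654 L_sun


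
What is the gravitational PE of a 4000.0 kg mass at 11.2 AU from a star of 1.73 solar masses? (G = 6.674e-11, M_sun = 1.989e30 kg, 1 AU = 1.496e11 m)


M = 1.73 * 1.989e30 kg = 3.44097e+30 kg; r = 11.2 AU * 1.496e11 m/AU = 1.67552e+12 m. U = -GM*m/r = -(6.674e-11 * 3.44097e+30 * 4000.0) / 1.67552e+12 = -5.482e+11

-5.482e+11 J


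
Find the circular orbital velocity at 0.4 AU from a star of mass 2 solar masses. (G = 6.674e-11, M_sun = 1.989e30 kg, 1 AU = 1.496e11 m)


v = sqrt(GM/r) = sqrt(6.674e-11 * 3.978e+30 / 5.984e+10) = 66608.5068

66608.5068 m/s


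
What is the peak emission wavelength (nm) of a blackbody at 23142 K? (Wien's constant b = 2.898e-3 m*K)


lam_max = b / T = 2.898e-3 / 23142 = 1.252e-07 m = 125.2269 nm

125.2269 nm


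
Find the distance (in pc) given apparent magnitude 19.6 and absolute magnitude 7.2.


d = 10^((m - M + 5)/5) = 10^((19.6 - 7.2 + 5)/5) = 3019.9517

3019.9517 pc


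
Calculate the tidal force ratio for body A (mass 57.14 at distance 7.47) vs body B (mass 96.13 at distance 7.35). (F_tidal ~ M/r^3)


Ratio = (M1/r1^3) / (M2/r2^3) = (57.14/7.47^3) / (96.13/7.35^3) = 0.5662

0.5662


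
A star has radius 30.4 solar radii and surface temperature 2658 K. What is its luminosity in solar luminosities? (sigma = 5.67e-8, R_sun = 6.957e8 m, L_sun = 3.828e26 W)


R = 30.4 * 6.957e8 m = 2.114928e+10 m. L = 4*pi*R^2*sigma*T^4 = 4*pi*(2.114928e+10)^2 * 5.67e-8 * 2658^4 = 1.590757587e+28 W. L/L_sun = 1.590757587e+28 / 3.828e26 = 41.5558

41.5558 L_sun


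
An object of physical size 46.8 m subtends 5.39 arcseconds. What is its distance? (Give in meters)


D = size / theta_rad, theta_rad = 5.39 * pi/(180*3600) = 2.613e-05, D = 1.791e+06

1.791e+06 m


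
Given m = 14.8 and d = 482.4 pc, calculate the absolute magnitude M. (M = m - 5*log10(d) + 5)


M = m - 5*log10(d) + 5 = 14.8 - 5*log10(482.4) + 5 = 6.383

6.383


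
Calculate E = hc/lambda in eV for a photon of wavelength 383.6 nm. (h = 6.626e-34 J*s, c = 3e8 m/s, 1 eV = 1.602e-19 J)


E = hc/lambda = 6.626e-34 * 3e8 / 3.836e-07 = 5.182e-19 J = 3.2347 eV

3.2347 eV


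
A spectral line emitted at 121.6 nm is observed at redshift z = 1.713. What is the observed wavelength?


lam_obs = lam_emit * (1 + z) = 121.6 * (1 + 1.713) = 329.9008

329.9008 nm


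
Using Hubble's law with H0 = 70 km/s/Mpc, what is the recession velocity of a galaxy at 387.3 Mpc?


v = H0 * d = 70 * 387.3 = 27111.0

27111.0 km/s


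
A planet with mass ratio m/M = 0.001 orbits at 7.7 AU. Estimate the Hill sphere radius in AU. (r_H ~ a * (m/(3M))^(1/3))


r_H = a * (m/3M)^(1/3) = 7.7 * (0.001/3)^(1/3) = 0.5339

0.5339 AU


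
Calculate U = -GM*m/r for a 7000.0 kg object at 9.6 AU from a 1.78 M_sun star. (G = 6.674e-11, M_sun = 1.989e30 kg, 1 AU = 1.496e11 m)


M = 1.78 * 1.989e30 kg = 3.54042e+30 kg; r = 9.6 AU * 1.496e11 m/AU = 1.43616e+12 m. U = -GM*m/r = -(6.674e-11 * 3.54042e+30 * 7000.0) / 1.43616e+12 = -1.152e+12

-1.152e+12 J


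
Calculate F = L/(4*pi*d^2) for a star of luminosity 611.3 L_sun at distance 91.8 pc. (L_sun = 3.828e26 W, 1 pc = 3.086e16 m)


F = L / (4*pi*d^2) = 2.340e+29 / (4*pi*(2.833e+18)^2) = 2.320e-09

2.320e-09 W/m^2


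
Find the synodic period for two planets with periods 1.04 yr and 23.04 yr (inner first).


1/P_syn = |1/P1 - 1/P2| = |1/1.04 - 1/23.04| => P_syn = 1.0892

1.0892 years


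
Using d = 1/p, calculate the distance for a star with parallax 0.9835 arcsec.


d = 1/p = 1/0.9835 = 1.0168

1.0168 pc


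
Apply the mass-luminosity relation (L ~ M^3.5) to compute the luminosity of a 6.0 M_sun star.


L/L_sun = (M/M_sun)^3.5 = 6.0^3.5 = 529.0898

529.0898 L_sun


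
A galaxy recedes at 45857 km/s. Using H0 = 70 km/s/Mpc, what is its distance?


d = v / H0 = 45857 / 70 = 655.1

655.1 Mpc


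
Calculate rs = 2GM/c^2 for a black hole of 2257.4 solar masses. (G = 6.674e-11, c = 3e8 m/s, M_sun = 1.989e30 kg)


M = 2257.4 * 1.989e30 kg = 4.4899686e+33 kg. rs = 2GM/c^2 = 2 * 6.674e-11 * 4.4899686e+33 / (3e8)^2 = 6.659e+06

6.659e+06 m


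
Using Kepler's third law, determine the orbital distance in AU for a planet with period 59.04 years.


a = P^(2/3) = 59.04^(2/3) = 15.1623

15.1623 AU


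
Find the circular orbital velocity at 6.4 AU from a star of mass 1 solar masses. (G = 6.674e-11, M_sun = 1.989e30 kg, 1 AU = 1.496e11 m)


v = sqrt(GM/r) = sqrt(6.674e-11 * 1.989e+30 / 9.574e+11) = 11774.8317

11774.8317 m/s


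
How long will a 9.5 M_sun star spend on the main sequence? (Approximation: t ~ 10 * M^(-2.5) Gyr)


t = 10 * M^(-2.5) = 10 * 9.5^(-2.5) = 0.0359

0.0359 Gyr


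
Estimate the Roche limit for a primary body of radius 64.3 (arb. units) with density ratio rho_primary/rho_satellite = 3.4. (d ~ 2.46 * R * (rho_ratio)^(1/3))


d_Roche = 2.46 * 64.3 * 3.4^(1/3) = 237.8514

237.8514


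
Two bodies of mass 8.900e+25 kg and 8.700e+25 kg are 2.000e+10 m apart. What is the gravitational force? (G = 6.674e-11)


F = G*m1*m2/r^2 = 6.674e-11 * 8.900e+25 * 8.700e+25 / (2.000e+10)^2 = 6.674e-11 * 7.743e+51 / 4.000e+20 = 1.292e+21

1.292e+21 N


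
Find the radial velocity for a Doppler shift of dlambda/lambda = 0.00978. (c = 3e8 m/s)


v = (dlambda/lambda) * c = 0.00978 * 3e8 = 2.934e+06

2.934e+06 m/s


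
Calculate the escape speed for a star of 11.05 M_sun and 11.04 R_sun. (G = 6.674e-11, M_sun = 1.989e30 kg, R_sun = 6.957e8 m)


M = 11.05 * 1.989e30 kg = 2.197845e+31 kg; R = 11.04 * 6.957e8 m = 7.680528e+09 m. v_esc = sqrt(2GM/R) = sqrt(2 * 6.674e-11 * 2.197845e+31 / 7.680528e+09) = 618032.1835

618032.1835 m/s


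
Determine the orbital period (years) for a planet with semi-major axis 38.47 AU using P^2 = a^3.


P = a^(3/2) = 38.47^1.5 = 238.6071

238.6071 years


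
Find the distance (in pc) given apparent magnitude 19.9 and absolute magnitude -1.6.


d = 10^((m - M + 5)/5) = 10^((19.9 - -1.6 + 5)/5) = 199526.2315

199526.2315 pc


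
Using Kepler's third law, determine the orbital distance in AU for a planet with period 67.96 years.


a = P^(2/3) = 67.96^(2/3) = 16.6534

16.6534 AU


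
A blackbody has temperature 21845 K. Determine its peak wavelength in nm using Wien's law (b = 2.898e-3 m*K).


lam_max = b / T = 2.898e-3 / 21845 = 1.327e-07 m = 132.6619 nm

132.6619 nm


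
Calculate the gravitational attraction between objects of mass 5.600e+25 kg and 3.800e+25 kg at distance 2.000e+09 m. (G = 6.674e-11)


F = G*m1*m2/r^2 = 6.674e-11 * 5.600e+25 * 3.800e+25 / (2.000e+09)^2 = 6.674e-11 * 2.128e+51 / 4.000e+18 = 3.551e+22

3.551e+22 N


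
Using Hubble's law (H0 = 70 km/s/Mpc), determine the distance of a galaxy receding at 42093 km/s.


d = v / H0 = 42093 / 70 = 601.3286

601.3286 Mpc


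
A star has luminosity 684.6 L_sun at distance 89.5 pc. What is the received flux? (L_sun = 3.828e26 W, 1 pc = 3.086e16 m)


F = L / (4*pi*d^2) = 2.621e+29 / (4*pi*(2.762e+18)^2) = 2.734e-09

2.734e-09 W/m^2


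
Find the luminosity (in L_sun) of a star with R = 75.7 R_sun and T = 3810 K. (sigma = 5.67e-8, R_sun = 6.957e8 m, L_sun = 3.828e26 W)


R = 75.7 * 6.957e8 m = 5.266449e+10 m. L = 4*pi*R^2*sigma*T^4 = 4*pi*(5.266449e+10)^2 * 5.67e-8 * 3810^4 = 4.164171345e+29 W. L/L_sun = 4.164171345e+29 / 3.828e26 = 1087.8191

1087.8191 L_sun


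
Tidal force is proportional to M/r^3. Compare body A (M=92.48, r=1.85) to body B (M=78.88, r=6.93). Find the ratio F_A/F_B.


Ratio = (M1/r1^3) / (M2/r2^3) = (92.48/1.85^3) / (78.88/6.93^3) = 61.6262

61.6262


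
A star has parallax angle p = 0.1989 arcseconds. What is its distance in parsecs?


d = 1/p = 1/0.1989 = 5.0277

5.0277 pc


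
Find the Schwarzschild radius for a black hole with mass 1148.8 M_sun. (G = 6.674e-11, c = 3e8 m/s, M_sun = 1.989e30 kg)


M = 1148.8 * 1.989e30 kg = 2.2849632e+33 kg. rs = 2GM/c^2 = 2 * 6.674e-11 * 2.2849632e+33 / (3e8)^2 = 3.389e+06

3.389e+06 m
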